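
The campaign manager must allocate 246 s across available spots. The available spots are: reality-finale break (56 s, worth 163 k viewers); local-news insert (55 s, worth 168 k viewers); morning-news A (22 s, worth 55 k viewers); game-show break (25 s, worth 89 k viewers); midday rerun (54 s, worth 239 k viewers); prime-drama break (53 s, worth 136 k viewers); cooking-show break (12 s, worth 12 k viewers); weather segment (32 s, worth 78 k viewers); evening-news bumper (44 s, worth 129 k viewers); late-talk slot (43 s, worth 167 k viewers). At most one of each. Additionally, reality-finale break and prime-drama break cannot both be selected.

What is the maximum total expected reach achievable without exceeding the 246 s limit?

Density check — midday rerun 4.43, late-talk slot 3.88, game-show break 3.56, local-news insert 3.05 are the best per s.
Local-news insert + morning-news A + game-show break + midday rerun + evening-news bumper + late-talk slot uses 243 of the 246 s and totals 847.
Runner-up reality-finale break + morning-news A + game-show break + midday rerun + evening-news bumper + late-talk slot tops out at 842.

847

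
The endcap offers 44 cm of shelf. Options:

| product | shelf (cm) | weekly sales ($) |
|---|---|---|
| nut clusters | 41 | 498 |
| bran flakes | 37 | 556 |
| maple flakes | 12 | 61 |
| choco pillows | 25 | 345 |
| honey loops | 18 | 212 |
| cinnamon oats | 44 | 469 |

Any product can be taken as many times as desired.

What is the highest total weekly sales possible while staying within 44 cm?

557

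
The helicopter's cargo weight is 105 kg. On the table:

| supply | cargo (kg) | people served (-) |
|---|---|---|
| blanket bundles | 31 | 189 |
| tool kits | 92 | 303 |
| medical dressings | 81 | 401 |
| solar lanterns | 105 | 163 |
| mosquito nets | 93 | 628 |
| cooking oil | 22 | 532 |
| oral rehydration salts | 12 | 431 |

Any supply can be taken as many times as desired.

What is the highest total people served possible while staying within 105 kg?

3448

By people served per kg: oral rehydration salts 35.92, cooking oil 24.18, mosquito nets 6.75, blanket bundles 6.10 lead.
The ratio ordering already packs tightly: 8×oral rehydration salts, 96 kg, 3448.
That's the maximum — no swap from here does better than 3448.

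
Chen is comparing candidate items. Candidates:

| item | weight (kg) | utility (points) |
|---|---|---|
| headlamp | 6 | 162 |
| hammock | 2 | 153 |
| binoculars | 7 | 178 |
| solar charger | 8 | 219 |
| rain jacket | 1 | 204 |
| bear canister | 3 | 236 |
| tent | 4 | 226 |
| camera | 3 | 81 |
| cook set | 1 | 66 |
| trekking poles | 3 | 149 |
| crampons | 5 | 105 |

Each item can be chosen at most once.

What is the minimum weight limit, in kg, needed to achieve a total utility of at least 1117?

19

Look for the lowest-weight combination reaching 1117.
headlamp + hammock + rain jacket + bear canister + tent + trekking poles reaches 1130 using 19 kg.
Below 19 kg the best achievable stays under 1117.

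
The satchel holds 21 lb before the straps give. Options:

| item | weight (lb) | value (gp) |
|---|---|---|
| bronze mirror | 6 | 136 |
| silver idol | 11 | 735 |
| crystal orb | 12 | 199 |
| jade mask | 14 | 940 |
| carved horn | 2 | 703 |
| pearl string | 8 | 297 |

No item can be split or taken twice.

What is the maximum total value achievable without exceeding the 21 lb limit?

1735

Ranking by ratio (value/lb): carved horn 351.50, jade mask 67.14, silver idol 66.82, pearl string 37.12.
Taking the top-ratio items first gives jade mask + carved horn for 1643 (16 lb).
Dropping jade mask frees 14 lb; slotting in silver idol + pearl string (19 lb) lifts the total to 1735 at 21 lb.
An exhaustive check of the 64 subsets confirms 1735.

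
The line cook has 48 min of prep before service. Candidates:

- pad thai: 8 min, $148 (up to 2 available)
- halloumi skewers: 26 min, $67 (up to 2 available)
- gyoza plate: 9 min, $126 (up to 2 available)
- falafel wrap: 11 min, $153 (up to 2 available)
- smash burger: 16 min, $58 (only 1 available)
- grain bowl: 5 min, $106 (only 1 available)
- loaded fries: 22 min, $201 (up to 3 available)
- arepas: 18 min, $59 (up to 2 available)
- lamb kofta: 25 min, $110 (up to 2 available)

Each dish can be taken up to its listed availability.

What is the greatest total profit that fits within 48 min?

728

Ranking by ratio (profit/min): grain bowl 21.20, pad thai 18.50, gyoza plate 14.00, falafel wrap 13.91.
The ratio heuristic lands on 2×pad thai + 2×gyoza plate + grain bowl (654) but leaves 9 min idle.
Dropping gyoza plate and grain bowl frees 14 min; slotting in 2×falafel wrap (22 min) lifts the total to 728 at 47 min.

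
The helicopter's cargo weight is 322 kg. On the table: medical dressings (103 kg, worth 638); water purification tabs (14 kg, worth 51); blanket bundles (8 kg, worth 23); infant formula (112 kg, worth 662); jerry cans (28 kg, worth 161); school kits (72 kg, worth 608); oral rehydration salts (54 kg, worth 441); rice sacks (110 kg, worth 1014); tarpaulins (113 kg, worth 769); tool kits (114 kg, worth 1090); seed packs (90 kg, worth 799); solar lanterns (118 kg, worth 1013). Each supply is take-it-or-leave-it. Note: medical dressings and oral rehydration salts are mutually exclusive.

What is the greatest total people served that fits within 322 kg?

Best packing: blanket bundles + rice sacks + tool kits + seed packs — 322 kg, 2926 total.
The closest alternative, rice sacks + tool kits + seed packs, reaches only 2903.

2926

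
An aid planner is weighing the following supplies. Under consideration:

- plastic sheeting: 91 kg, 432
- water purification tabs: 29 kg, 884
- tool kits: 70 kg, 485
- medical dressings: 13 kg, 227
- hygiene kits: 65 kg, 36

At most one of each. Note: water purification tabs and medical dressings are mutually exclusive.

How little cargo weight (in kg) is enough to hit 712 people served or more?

29

Need the lightest bundle worth ≥ 712.
Taking water purification tabs gives 884 (≥ 712) for 29 kg.
No combination under 29 kg hits 712.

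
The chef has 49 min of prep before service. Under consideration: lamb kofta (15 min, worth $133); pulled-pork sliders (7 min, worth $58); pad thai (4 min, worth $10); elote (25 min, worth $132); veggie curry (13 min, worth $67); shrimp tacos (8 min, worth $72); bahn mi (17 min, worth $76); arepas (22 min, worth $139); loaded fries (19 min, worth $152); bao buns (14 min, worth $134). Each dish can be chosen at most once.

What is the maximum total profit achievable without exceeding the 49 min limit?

419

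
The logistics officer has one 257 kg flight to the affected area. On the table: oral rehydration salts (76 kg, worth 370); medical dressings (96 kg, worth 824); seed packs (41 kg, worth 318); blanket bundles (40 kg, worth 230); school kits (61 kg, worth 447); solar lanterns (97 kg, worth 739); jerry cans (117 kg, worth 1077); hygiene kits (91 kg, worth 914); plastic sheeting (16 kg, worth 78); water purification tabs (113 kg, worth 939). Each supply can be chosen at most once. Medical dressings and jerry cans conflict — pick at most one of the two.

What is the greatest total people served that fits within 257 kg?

2309

Seed packs + jerry cans + hygiene kits uses 249 of the 257 kg and totals 2309.
Next best is blanket bundles + jerry cans + hygiene kits at 2221 (248 kg) — short by 88.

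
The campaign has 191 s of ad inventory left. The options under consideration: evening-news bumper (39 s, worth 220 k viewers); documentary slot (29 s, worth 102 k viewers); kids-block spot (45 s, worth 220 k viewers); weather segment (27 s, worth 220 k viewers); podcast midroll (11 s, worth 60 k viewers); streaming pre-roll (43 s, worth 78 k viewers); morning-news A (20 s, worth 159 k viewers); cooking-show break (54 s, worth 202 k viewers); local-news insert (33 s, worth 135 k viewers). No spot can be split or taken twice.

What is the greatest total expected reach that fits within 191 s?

1021

Greedy by ratio would take evening-news bumper + kids-block spot + weather segment + podcast midroll + morning-news A + local-news insert: 175 s used, total 1014.
Replace podcast midroll and local-news insert with cooking-show break: the trade gains 7 net, giving 1021 at 185 s.
Next best is evening-news bumper + kids-block spot + weather segment + podcast midroll + morning-news A + local-news insert at 1014 (175 s) — short by 7.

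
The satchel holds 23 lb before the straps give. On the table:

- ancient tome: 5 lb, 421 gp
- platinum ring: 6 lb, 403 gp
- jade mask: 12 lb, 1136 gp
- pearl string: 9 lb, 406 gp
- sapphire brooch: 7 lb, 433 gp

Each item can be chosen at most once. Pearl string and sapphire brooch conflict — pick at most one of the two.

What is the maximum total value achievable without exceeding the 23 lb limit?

1960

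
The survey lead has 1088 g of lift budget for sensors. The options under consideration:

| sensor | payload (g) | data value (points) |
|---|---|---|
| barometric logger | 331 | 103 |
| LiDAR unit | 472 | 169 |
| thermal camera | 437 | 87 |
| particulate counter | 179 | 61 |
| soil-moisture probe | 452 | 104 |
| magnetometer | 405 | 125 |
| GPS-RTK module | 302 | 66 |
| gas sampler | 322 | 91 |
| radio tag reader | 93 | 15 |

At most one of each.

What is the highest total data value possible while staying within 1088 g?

355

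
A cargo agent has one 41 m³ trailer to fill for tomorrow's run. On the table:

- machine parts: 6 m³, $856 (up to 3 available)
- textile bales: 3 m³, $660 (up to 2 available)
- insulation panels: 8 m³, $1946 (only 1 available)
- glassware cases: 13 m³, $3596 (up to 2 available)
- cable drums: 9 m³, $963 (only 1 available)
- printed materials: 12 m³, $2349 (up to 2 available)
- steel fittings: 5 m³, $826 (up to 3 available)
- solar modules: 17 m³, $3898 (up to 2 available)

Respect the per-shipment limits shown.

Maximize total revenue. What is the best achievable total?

10458

By revenue per m³: glassware cases 276.62, insulation panels 243.25, solar modules 229.29 lead.
Taking 2×textile bales + insulation panels + 2×glassware cases: 40 m³ used, 10458 in revenue.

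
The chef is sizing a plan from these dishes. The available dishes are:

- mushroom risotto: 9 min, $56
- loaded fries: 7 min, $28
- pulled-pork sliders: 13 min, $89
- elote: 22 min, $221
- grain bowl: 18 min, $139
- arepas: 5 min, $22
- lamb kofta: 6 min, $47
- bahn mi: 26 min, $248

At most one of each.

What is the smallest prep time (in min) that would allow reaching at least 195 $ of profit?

Minimise min subject to total profit ≥ 195.
elote: 221 profit at 22 min.
Below 22 min the best achievable stays under 195.

22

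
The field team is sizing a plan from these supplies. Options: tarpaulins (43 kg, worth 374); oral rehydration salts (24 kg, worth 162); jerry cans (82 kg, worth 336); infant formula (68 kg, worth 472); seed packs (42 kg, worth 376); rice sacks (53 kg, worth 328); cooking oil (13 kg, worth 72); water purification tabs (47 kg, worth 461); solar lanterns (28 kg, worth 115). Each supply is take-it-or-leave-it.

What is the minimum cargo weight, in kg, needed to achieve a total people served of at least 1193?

Need the lightest bundle worth ≥ 1193.
Taking tarpaulins + seed packs + water purification tabs gives 1211 (≥ 1193) for 132 kg.
Any bundle with less than 132 kg falls short of 1193.

132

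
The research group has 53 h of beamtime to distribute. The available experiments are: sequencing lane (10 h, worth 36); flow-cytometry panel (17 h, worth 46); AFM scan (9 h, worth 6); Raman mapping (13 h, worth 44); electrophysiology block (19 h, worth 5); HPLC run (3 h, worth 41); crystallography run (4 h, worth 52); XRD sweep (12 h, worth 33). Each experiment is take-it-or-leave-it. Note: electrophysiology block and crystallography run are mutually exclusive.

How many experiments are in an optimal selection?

5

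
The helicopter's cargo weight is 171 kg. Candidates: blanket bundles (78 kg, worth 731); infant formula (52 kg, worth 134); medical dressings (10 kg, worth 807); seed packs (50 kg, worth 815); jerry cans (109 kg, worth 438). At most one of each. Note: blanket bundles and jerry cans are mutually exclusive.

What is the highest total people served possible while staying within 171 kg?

Blanket bundles + medical dressings + seed packs uses 138 of the 171 kg and totals 2353.
Runner-up medical dressings + seed packs + jerry cans tops out at 2060.

2353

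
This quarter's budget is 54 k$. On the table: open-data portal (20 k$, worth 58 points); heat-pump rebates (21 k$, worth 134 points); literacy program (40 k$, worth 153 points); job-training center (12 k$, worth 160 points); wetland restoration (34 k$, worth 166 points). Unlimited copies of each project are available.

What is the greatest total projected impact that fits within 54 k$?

640

The ratio ordering already packs tightly: 4×job-training center, 48 k$, 640.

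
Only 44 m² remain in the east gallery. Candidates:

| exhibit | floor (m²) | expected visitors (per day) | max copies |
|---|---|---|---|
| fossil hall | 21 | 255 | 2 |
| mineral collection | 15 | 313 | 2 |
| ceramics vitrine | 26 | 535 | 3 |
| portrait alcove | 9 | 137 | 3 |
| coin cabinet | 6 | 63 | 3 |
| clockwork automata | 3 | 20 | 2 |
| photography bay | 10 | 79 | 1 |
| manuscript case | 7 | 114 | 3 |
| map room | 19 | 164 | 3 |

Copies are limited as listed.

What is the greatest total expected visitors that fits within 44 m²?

868

Greedy by ratio would take 2×mineral collection + 2×manuscript case: 44 m² used, total 854.
Replace mineral collection and 2×manuscript case with ceramics vitrine + clockwork automata: the trade gains 14 net, giving 868 at 44 m².
No other feasible combination exceeds 868.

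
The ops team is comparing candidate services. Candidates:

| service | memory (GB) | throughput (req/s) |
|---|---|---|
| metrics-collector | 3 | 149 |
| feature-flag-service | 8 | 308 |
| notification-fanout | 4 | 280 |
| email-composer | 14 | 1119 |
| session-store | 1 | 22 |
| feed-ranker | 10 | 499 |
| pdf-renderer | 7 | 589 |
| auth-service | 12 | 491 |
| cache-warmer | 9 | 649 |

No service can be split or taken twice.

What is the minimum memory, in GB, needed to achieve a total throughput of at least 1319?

18

Minimise GB subject to total throughput ≥ 1319.
notification-fanout + email-composer reaches 1399 using 18 GB.
Any bundle with less than 18 GB falls short of 1319.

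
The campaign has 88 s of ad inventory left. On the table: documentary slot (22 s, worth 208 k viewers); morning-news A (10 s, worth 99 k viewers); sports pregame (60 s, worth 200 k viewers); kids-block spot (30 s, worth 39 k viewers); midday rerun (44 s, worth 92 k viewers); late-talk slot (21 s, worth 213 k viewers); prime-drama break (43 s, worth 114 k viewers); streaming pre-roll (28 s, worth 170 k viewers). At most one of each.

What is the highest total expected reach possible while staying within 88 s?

The ratio ordering already packs tightly: documentary slot + morning-news A + late-talk slot + streaming pre-roll, 81 s, 690.
Every other selection either busts 88 s or fails to beat 690.

690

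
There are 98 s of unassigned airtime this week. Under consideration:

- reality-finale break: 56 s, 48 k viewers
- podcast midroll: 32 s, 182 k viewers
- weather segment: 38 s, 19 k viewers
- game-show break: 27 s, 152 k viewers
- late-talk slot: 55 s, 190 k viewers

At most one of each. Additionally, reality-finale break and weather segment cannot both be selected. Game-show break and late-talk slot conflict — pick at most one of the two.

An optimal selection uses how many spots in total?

2

The maximum expected reach within 98 s is 372.
One optimal bundle: podcast midroll + late-talk slot (87 s).
Any selection reaching 372 contains exactly 2 spots.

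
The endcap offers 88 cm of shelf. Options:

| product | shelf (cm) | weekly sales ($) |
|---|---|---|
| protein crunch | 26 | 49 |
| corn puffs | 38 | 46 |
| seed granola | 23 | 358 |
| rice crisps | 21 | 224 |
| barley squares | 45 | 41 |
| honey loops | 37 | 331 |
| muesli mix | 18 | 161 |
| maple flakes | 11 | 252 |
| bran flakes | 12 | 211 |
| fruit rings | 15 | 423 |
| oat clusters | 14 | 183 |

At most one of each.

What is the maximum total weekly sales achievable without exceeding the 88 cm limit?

1468

Density check — fruit rings 28.20, maple flakes 22.91, bran flakes 17.58, seed granola 15.57 are the best per cm.
Greedy by ratio would take seed granola + maple flakes + bran flakes + fruit rings + oat clusters: 75 cm used, total 1427.
Dropping oat clusters frees 14 cm; slotting in rice crisps (21 cm) lifts the total to 1468 at 82 cm.
Nothing else within 88 cm beats 1468.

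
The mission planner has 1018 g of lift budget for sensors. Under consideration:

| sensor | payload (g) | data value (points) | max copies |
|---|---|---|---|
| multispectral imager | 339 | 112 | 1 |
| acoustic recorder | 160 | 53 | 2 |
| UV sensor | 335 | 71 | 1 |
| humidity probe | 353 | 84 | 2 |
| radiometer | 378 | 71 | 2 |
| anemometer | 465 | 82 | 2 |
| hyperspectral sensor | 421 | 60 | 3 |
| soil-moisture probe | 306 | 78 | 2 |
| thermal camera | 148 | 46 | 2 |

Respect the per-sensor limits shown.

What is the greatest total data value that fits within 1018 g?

Taking multispectral imager + 2×acoustic recorder + 2×thermal camera: 955 g used, 310 in data value.
Every other selection either busts 1018 g or exceeds an availability limit or fails to beat 310.

310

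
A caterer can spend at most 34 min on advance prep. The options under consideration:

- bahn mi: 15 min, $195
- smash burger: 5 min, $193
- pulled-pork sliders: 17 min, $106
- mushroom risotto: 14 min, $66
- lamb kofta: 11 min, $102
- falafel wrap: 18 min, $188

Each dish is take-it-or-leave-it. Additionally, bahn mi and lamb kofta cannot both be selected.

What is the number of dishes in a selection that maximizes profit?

3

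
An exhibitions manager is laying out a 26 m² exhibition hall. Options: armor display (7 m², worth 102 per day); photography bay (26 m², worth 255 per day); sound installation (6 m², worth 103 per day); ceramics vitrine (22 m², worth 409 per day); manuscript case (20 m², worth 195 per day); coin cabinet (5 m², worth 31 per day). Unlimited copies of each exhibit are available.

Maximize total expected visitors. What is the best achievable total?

By expected visitors per m²: ceramics vitrine 18.59, sound installation 17.17, armor display 14.57 lead.
Filling by ratio: ceramics vitrine for 409, with 4 m² left unused.
Replace ceramics vitrine with 4×sound installation: the trade gains 3 net, giving 412 at 24 m².
Every other selection either busts 26 m² or fails to beat 412.

412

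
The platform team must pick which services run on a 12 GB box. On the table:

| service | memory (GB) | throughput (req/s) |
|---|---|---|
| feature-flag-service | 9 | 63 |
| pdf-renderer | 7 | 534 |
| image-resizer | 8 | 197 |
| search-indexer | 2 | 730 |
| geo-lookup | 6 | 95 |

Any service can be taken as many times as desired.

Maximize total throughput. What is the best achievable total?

4380

Taking 6×search-indexer: 12 GB used, 4380 in throughput.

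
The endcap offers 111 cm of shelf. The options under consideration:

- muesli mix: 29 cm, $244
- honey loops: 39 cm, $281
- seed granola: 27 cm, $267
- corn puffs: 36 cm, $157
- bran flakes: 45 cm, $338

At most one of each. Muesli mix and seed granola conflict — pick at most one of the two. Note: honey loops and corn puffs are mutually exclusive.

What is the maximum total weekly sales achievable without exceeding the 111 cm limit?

Honey loops + seed granola + bran flakes uses 111 of the 111 cm and totals 886.

886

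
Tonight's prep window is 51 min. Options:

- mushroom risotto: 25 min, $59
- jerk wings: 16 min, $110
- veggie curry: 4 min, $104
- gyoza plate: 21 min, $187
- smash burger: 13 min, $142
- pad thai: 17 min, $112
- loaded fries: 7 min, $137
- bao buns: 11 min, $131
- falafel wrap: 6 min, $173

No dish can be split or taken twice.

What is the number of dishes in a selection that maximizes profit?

Optimal total is 743.
veggie curry + gyoza plate + smash burger + loaded fries + falafel wrap hits 743 at 51 min.
Any selection reaching 743 contains exactly 5 dishes.

5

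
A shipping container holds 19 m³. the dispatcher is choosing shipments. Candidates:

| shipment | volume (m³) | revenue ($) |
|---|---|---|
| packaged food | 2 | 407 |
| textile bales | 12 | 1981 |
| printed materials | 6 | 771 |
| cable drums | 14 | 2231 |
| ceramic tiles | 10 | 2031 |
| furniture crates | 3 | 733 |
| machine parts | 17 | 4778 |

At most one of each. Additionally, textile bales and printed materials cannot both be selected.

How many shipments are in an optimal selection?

2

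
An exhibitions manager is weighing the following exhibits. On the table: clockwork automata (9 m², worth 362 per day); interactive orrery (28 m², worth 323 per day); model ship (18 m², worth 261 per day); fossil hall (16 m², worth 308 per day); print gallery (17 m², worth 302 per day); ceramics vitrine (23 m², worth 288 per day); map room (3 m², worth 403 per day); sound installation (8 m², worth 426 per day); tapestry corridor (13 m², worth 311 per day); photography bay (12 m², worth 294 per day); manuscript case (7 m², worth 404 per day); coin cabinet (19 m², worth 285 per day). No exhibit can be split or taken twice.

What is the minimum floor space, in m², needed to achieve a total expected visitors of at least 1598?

Look for the lowest-floor combination reaching 1598.
clockwork automata + map room + sound installation + photography bay + manuscript case reaches 1889 using 39 m².
No combination under 39 m² hits 1598.

39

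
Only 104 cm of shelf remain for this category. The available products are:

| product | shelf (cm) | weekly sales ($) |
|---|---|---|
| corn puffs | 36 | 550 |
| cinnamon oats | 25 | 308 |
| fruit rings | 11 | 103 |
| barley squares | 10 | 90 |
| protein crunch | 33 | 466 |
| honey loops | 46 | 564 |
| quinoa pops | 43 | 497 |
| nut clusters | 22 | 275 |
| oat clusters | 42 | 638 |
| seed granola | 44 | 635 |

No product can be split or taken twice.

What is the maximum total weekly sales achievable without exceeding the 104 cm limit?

1496

A density-first pass picks corn puffs + nut clusters + oat clusters — 1463 at 100 cm.
The 22 cm tied up in nut clusters is better spent on cinnamon oats — total rises to 1496 (103 cm).
Every other selection either busts 104 cm or fails to beat 1496.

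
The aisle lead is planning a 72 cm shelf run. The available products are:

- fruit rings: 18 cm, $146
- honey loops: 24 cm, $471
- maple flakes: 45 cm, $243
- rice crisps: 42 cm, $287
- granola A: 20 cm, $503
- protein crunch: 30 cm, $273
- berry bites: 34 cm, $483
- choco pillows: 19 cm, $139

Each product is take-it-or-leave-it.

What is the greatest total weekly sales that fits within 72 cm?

By weekly sales per cm: granola A 25.15, honey loops 19.62, berry bites 14.21, protein crunch 9.10 lead.
Greedy by ratio would take fruit rings + honey loops + granola A: 62 cm used, total 1120.
Replace honey loops with berry bites: the trade gains 12 net, giving 1132 at 72 cm.
Runner-up fruit rings + honey loops + granola A tops out at 1120.

1132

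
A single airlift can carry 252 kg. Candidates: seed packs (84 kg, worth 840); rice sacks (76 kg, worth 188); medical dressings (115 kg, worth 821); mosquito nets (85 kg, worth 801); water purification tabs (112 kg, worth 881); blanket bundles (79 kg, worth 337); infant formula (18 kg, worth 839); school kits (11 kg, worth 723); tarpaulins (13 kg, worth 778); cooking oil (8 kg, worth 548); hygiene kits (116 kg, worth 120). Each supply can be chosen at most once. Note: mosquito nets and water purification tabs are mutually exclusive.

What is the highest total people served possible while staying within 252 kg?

A density-first pass picks seed packs + mosquito nets + infant formula + school kits + tarpaulins + cooking oil — 4529 at 219 kg.
The 85 kg tied up in mosquito nets is better spent on water purification tabs — total rises to 4609 (246 kg).
The closest alternative, seed packs + medical dressings + infant formula + school kits + tarpaulins + cooking oil, reaches only 4549.

4609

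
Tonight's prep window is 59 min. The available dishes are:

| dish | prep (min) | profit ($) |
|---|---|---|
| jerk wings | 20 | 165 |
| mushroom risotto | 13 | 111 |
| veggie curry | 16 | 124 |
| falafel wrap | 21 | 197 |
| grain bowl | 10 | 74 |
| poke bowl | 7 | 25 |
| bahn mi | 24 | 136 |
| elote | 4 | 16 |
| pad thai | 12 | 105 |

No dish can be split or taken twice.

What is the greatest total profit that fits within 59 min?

500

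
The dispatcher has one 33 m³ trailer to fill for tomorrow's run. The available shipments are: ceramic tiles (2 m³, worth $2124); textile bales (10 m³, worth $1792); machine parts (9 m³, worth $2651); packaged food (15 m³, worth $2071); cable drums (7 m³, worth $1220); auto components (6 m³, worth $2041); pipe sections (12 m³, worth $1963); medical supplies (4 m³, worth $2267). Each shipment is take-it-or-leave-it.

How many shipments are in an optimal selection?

5

Best achievable revenue is 11046.
One optimal bundle: ceramic tiles + machine parts + auto components + pipe sections + medical supplies (33 m³).
All optima have 5 shipments.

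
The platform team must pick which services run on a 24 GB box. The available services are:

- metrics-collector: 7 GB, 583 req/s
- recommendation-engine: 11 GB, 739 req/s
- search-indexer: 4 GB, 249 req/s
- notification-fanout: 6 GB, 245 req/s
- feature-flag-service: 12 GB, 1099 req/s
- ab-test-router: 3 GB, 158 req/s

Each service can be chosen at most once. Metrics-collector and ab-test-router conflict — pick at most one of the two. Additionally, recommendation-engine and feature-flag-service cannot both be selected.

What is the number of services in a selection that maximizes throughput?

3

Best achievable throughput is 1931.
One optimal bundle: metrics-collector + search-indexer + feature-flag-service (23 GB).
Any selection reaching 1931 contains exactly 3 services.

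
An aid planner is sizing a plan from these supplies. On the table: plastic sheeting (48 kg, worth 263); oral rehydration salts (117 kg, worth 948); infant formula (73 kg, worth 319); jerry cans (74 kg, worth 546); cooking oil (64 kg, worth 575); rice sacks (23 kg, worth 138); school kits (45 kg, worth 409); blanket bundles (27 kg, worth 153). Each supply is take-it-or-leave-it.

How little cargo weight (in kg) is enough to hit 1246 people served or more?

Need the lightest bundle worth ≥ 1246.
plastic sheeting + cooking oil + school kits reaches 1247 using 157 kg.
No combination under 157 kg hits 1246.

157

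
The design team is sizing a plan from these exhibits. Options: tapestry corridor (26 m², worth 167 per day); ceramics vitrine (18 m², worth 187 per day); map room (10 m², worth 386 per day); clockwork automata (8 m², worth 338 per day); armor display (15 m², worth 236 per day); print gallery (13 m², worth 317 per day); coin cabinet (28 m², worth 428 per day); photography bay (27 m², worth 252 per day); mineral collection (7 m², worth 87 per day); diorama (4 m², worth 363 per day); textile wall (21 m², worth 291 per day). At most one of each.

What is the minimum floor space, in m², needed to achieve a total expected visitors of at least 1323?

Look for the lowest-floor combination reaching 1323.
map room + clockwork automata + print gallery + diorama: 1404 expected visitors at 35 m².
Any bundle with less than 35 m² falls short of 1323.

35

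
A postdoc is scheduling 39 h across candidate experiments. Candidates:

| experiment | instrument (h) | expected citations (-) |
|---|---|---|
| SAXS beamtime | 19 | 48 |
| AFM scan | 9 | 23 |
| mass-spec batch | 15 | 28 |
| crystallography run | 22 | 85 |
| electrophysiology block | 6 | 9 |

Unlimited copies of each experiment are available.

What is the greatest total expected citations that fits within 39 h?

117

By expected citations per h: crystallography run 3.86, AFM scan 2.56, SAXS beamtime 2.53 lead.
The ratio ordering already packs tightly: AFM scan + crystallography run + electrophysiology block, 37 h, 117.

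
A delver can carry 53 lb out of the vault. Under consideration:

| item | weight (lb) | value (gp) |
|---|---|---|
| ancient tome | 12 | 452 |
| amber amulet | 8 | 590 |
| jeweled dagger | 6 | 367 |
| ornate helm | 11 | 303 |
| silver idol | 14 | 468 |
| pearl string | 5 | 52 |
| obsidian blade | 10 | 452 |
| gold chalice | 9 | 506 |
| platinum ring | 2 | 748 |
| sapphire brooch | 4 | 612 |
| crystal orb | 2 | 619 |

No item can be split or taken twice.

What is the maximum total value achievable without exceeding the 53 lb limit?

4346

Best packing: ancient tome + amber amulet + jeweled dagger + obsidian blade + gold chalice + platinum ring + sapphire brooch + crystal orb — 53 lb, 4346 total.
Nothing else within 53 lb beats 4346.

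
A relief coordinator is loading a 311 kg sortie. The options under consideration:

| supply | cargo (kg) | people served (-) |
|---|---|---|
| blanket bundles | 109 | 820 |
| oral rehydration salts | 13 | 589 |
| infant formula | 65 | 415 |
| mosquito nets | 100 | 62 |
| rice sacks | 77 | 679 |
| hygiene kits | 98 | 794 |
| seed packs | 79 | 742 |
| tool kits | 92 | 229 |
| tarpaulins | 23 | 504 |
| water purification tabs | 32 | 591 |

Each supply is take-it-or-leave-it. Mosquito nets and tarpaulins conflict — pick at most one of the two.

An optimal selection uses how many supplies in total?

6

Optimal total is 3635.
For example oral rehydration salts + infant formula + hygiene kits + seed packs + tarpaulins + water purification tabs achieves it, using 310 kg.
Any selection reaching 3635 contains exactly 6 supplies.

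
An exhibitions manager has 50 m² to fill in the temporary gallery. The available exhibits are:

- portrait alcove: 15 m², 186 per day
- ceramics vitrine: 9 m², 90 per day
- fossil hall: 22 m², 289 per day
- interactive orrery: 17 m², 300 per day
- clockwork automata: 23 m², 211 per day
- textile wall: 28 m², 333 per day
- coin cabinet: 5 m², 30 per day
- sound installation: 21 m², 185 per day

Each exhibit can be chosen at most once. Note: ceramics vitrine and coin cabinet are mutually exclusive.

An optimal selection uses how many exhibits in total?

3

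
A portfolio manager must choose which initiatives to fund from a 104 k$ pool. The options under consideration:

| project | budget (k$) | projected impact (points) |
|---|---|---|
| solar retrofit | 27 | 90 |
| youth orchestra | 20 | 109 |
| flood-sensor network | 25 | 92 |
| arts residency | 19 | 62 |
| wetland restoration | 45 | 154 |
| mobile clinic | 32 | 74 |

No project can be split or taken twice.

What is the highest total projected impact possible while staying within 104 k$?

365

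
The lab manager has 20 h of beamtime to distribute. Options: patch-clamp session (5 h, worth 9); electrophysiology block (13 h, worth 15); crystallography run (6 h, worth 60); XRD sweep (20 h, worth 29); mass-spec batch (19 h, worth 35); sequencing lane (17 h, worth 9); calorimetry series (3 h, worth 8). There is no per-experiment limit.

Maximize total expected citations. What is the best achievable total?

180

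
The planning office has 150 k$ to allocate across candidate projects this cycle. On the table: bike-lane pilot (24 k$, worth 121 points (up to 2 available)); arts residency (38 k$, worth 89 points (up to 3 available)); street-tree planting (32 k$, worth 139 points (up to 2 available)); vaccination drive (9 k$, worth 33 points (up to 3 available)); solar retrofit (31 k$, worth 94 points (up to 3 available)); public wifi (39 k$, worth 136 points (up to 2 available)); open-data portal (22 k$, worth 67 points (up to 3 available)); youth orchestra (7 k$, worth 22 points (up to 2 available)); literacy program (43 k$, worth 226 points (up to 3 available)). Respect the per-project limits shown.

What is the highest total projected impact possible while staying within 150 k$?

Taking the top-ratio projects first gives 2×vaccination drive + 3×literacy program for 744 (147 k$).
The 52 k$ tied up in vaccination drive and literacy program is better spent on 2×bike-lane pilot + youth orchestra — total rises to 749 (150 k$).
Every other selection either busts 150 k$ or exceeds an availability limit or fails to beat 749.

749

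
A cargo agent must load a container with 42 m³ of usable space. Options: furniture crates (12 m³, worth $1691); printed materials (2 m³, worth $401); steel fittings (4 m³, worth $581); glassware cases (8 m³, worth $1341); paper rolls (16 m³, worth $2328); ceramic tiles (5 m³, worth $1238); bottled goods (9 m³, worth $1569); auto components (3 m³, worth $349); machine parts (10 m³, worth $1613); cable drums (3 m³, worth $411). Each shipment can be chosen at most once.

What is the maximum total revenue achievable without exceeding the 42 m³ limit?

7154

The ratio ordering already packs tightly: printed materials + steel fittings + glassware cases + ceramic tiles + bottled goods + machine parts + cable drums, 41 m³, 7154.
The spare 1 m³ is too small for any remaining shipment, and no exchange beats 7154.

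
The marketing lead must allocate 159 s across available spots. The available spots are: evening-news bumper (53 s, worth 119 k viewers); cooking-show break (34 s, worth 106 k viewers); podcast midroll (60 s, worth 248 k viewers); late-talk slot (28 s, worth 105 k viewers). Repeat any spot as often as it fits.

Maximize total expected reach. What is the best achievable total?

602

Filling by ratio: 2×podcast midroll + late-talk slot for 601, with 11 s left unused.
The 28 s tied up in late-talk slot is better spent on cooking-show break — total rises to 602 (154 s).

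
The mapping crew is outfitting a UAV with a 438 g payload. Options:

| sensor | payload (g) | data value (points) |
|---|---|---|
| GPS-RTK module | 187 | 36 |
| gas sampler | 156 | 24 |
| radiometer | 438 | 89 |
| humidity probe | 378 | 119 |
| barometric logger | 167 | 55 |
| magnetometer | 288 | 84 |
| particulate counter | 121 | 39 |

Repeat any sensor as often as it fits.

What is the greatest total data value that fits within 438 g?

Ranking by ratio (data value/g): barometric logger 0.33, particulate counter 0.32, humidity probe 0.31.
A density-first pass picks 2×barometric logger — 110 at 334 g.
Replace barometric logger with 2×particulate counter: the trade gains 23 net, giving 133 at 409 g.
The spare 29 g is too small for any remaining sensor, and no exchange beats 133.

133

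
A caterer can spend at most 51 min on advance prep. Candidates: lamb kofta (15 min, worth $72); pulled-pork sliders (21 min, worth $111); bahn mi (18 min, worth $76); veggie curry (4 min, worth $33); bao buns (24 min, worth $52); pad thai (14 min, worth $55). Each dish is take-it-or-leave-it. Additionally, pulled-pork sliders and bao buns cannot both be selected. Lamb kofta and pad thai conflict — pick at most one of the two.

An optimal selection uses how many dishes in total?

The maximum profit within 51 min is 220.
One optimal bundle: pulled-pork sliders + bahn mi + veggie curry (43 min).
All optima have 3 dishes.

3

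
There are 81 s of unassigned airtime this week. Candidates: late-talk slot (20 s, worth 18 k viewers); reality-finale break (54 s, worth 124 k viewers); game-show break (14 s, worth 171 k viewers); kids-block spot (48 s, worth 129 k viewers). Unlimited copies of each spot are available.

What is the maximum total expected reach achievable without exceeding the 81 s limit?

Best packing: 5×game-show break — 70 s, 855 total.
Every other selection either busts 81 s or fails to beat 855.

855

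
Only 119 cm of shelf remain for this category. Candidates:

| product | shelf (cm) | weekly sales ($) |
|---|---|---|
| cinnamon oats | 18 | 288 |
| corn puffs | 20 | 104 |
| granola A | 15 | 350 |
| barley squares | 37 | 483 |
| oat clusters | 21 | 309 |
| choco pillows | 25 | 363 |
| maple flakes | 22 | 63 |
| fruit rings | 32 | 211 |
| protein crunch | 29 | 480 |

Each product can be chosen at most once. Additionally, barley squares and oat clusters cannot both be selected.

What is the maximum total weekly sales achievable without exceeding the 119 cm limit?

1790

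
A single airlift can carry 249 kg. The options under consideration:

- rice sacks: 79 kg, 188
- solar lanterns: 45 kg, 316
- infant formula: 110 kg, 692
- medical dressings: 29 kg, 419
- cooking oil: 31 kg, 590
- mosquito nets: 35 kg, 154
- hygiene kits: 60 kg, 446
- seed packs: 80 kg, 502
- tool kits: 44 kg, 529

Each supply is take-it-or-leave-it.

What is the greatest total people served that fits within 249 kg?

Density check — cooking oil 19.03, medical dressings 14.45, tool kits 12.02 are the best per kg.
Filling by ratio: solar lanterns + medical dressings + cooking oil + mosquito nets + hygiene kits + tool kits for 2454, with 5 kg left unused.
Dropping solar lanterns and mosquito nets frees 80 kg; slotting in seed packs (80 kg) lifts the total to 2486 at 244 kg.
Runner-up solar lanterns + medical dressings + cooking oil + mosquito nets + hygiene kits + tool kits tops out at 2454.

2486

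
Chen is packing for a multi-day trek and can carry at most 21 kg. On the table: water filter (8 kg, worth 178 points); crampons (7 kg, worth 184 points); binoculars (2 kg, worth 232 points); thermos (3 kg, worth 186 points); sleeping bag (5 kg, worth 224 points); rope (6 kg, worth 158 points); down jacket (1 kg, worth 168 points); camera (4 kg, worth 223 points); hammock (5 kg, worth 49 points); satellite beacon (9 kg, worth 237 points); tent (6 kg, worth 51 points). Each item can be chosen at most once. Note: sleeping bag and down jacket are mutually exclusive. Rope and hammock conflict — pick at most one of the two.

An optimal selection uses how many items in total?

5

Optimal total is 1049.
crampons + binoculars + thermos + sleeping bag + camera hits 1049 at 21 kg.
All optima have 5 items.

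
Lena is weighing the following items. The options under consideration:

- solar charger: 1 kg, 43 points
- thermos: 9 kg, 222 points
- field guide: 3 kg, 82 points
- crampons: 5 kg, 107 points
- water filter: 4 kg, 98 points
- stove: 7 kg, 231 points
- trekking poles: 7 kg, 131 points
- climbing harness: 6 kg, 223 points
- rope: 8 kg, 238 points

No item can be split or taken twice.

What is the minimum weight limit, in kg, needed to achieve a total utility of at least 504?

Minimise kg subject to total utility ≥ 504.
solar charger + climbing harness + rope: 504 utility at 15 kg.
No combination under 15 kg hits 504.

15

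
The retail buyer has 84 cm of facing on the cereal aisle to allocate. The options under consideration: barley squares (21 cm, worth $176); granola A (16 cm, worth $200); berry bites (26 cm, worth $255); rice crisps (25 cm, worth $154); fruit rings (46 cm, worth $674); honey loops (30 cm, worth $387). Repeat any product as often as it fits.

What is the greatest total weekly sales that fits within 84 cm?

Greedy by ratio would take fruit rings + honey loops: 76 cm used, total 1061.
Replace honey loops with 2×granola A: the trade gains 13 net, giving 1074 at 78 cm.
The spare 6 cm is too small for any remaining product, and no exchange beats 1074.

1074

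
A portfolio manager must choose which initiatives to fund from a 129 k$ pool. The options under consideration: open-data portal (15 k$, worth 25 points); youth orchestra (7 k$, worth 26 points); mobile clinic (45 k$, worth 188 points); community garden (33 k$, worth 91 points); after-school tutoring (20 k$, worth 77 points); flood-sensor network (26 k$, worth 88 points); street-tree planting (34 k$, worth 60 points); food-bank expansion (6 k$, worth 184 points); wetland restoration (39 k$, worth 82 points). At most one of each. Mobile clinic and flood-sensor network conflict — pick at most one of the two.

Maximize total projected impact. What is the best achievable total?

591

Open-data portal + youth orchestra + mobile clinic + community garden + after-school tutoring + food-bank expansion uses 126 of the 129 k$ and totals 591.
Every other selection either busts 129 k$ or breaks a pairing rule or fails to beat 591.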